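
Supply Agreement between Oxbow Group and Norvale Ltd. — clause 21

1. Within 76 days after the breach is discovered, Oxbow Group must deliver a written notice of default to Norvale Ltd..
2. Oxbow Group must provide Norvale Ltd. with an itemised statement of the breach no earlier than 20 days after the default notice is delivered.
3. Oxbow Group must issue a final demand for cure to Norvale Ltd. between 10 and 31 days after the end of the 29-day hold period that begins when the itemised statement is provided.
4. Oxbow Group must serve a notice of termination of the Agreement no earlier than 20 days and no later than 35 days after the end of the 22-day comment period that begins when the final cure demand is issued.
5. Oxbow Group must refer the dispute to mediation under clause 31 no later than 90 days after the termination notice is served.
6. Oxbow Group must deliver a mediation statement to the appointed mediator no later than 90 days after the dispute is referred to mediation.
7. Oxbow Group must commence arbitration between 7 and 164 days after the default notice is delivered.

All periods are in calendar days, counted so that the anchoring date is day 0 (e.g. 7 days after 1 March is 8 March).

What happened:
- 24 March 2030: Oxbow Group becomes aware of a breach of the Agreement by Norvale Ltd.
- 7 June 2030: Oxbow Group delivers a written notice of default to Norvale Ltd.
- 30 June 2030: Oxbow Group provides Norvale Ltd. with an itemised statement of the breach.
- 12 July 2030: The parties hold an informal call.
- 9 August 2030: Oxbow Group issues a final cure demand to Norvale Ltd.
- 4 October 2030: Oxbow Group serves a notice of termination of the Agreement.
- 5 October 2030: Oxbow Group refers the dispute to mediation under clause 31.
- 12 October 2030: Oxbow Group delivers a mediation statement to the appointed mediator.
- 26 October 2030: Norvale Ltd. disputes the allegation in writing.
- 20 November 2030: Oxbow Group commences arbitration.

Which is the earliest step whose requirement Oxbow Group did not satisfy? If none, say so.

(1) due by 24 March 2030 + 76 days = 8 June 2030; 7 June 2030 is within that limit.
(2) permitted from 7 June 2030 + 20 days = 27 June 2030 onward; done 30 June 2030, after the minimum wait.
(3) the permitted window runs from 29 July 2030 + 10 = 8 August 2030 to 29 July 2030 + 31 = 29 August 2030; done 9 August 2030, which is between those dates.
(4) the permitted window runs from 31 August 2030 + 20 = 20 September 2030 to 31 August 2030 + 35 = 5 October 2030; done 4 October 2030, which is between those dates.
(5) due by 4 October 2030 + 90 days = 2 January 2031; done 5 October 2030 — timely.
(6) due by 5 October 2030 + 90 days = 3 January 2031; done 12 October 2030 — timely.
(7) the permitted window runs from 7 June 2030 + 7 = 14 June 2030 to 7 June 2030 + 164 = 18 November 2030; done 20 November 2030 — 2 days after the window closed.

Step 7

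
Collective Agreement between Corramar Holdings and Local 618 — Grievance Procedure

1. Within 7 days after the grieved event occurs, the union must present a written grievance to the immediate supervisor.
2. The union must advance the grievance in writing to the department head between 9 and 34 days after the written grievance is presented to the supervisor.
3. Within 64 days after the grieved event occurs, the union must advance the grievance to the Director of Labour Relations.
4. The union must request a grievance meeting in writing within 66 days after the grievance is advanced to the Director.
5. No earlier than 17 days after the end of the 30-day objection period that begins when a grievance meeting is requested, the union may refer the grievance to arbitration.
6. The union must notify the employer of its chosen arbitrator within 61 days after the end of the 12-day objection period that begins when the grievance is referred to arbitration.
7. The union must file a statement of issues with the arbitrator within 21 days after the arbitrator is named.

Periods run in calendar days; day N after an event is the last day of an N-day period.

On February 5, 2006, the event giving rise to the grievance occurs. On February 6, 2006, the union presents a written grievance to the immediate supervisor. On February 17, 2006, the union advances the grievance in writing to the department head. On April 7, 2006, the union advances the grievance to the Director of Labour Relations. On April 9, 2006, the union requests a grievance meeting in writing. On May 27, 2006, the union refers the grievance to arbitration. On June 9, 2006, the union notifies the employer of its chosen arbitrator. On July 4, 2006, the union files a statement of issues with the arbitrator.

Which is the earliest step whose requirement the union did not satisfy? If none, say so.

Step 1 — counting 7 days from February 5, 2006 (when the grieved event occurs) gives a deadline of February 12, 2006; done February 6, 2006 — timely.
Step 2 — 9 and 34 days from February 6, 2006 (when the written grievance is presented to the supervisor) are February 15, 2006 and March 12, 2006 respectively; done February 17, 2006, which is between those dates.
Step 3 — counting 64 days from February 5, 2006 (when the grieved event occurs) gives a deadline of April 10, 2006; April 7, 2006 is within that limit.
Step 4 — counting 66 days from April 7, 2006 (when the grievance is advanced to the Director) gives a deadline of June 12, 2006; April 9, 2006 is within that limit.
Step 5 — must wait 17 days from May 9, 2006 (end of the 30-day objection period, which began when a grievance meeting is requested on April 9, 2006), so not before May 26, 2006; done May 27, 2006, after the minimum wait.
Step 6 — counting 61 days from June 8, 2006 (end of the 12-day objection period, which began when the grievance is referred to arbitration on May 27, 2006) gives a deadline of August 8, 2006; completed June 9, 2006, before the deadline.
Step 7 — counting 21 days from June 9, 2006 (when the arbitrator is named) gives a deadline of June 30, 2006; done July 4, 2006 — 4 days late.

Step 7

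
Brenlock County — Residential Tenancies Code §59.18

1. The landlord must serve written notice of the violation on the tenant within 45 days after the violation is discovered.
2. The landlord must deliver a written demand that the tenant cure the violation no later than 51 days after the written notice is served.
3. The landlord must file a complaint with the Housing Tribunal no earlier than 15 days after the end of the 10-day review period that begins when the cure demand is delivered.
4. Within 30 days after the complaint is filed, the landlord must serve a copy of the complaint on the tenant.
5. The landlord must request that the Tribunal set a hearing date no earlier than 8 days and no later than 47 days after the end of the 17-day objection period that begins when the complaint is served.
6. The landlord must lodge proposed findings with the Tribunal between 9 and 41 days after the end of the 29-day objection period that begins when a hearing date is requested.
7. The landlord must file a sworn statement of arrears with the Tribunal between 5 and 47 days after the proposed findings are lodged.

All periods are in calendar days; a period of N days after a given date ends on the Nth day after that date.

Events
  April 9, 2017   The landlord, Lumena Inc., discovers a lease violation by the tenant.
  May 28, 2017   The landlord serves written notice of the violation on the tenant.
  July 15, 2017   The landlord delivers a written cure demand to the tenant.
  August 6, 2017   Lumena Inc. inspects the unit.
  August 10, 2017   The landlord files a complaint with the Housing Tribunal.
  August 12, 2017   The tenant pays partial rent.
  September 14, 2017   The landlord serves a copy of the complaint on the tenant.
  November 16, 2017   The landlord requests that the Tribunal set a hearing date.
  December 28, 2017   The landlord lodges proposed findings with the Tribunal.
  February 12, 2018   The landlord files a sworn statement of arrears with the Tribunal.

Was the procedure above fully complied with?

No

Step 1: 45 days after April 9, 2017 (when the violation is discovered) is May 24, 2017; May 28, 2017 misses that deadline by 4 days.
Later steps need not be reached.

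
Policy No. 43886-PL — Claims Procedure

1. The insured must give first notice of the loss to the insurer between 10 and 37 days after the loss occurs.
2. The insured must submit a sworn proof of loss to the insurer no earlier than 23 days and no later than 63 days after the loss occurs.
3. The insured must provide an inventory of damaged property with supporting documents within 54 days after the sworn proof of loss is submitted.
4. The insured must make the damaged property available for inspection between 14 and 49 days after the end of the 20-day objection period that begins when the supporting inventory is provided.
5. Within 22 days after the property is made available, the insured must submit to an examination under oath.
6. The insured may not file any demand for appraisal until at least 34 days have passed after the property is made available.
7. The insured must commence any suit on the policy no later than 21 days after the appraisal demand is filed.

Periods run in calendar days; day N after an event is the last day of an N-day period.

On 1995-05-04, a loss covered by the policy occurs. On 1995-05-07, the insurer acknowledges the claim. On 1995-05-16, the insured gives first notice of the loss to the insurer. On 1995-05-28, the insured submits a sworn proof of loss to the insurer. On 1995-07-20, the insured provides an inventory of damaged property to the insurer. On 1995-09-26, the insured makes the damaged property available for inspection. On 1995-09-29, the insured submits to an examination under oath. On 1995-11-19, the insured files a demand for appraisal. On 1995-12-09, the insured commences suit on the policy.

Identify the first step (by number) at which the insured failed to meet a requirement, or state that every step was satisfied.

None — every step was satisfied

Step 1: the window is 10–37 days after 1995-05-04 (when the loss occurs), so 1995-05-14 through 1995-06-10; done 1995-05-16 — within the window.
Step 2: the window is 23–63 days after 1995-05-04 (when the loss occurs), so 1995-05-27 through 1995-07-06; done 1995-05-28 — within the window.
Step 3: 54 days after 1995-05-28 (when the sworn proof of loss is submitted) is 1995-07-21; 1995-07-20 is within that limit.
Step 4: the window is 14–49 days after 1995-08-09 (end of the 20-day objection period, which began when the supporting inventory is provided on 1995-07-20), so 1995-08-23 through 1995-09-27; done 1995-09-26, which is between those dates.
Step 5: 22 days after 1995-09-26 (when the property is made available) is 1995-10-18; done 1995-09-29 — timely.
Step 6: the earliest permitted date is 34 days after 1995-09-26 (when the property is made available), i.e. 1995-10-30; done 1995-11-19, after the minimum wait.
Step 7: 21 days after 1995-11-19 (when the appraisal demand is filed) is 1995-12-10; completed 1995-12-09, before the deadline.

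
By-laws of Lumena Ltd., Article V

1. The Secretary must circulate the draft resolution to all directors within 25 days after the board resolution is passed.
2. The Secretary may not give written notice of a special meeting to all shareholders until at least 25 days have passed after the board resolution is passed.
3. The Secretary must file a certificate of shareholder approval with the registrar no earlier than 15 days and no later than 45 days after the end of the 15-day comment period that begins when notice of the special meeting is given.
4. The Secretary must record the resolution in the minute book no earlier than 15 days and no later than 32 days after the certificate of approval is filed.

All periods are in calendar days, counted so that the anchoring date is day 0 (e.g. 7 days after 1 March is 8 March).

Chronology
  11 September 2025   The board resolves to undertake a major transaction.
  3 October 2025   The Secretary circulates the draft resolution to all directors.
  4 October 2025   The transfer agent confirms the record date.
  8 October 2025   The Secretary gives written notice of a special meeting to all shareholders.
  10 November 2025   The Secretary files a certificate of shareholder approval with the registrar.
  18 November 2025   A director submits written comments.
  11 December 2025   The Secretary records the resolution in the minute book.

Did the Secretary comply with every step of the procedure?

Yes

Step 1 — counting 25 days from 11 September 2025 (when the board resolution is passed) gives a deadline of 6 October 2025; done 3 October 2025 — timely.
Step 2 — must wait 25 days from 11 September 2025 (when the board resolution is passed), so not before 6 October 2025; 8 October 2025 is on or after that date.
Step 3 — 15 and 45 days from 23 October 2025 (end of the 15-day comment period, which began when notice of the special meeting is given on 8 October 2025) are 7 November 2025 and 7 December 2025 respectively; done 10 November 2025 — within the window.
Step 4 — 15 and 32 days from 10 November 2025 (when the certificate of approval is filed) are 25 November 2025 and 12 December 2025 respectively; 11 December 2025 falls inside that range.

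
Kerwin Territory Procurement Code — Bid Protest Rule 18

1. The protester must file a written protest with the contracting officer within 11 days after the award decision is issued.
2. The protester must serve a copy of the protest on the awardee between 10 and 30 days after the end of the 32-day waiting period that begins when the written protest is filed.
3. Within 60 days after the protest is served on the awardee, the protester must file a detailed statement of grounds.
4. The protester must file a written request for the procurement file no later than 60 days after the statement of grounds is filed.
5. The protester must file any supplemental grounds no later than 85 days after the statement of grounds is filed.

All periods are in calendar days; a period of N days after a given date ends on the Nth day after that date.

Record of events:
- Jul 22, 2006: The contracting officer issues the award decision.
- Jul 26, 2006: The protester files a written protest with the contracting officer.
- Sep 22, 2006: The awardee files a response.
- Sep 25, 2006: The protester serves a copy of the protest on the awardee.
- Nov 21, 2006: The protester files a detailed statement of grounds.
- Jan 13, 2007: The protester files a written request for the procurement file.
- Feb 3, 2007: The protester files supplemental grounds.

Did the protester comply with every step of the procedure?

(1) due by Jul 22, 2006 + 11 days = Aug 2, 2006; done Jul 26, 2006 — timely.
(2) the permitted window runs from Aug 27, 2006 + 10 = Sep 6, 2006 to Aug 27, 2006 + 30 = Sep 26, 2006; done Sep 25, 2006, which is between those dates.
(3) due by Sep 25, 2006 + 60 days = Nov 24, 2006; done Nov 21, 2006 — timely.
(4) due by Nov 21, 2006 + 60 days = Jan 20, 2007; done Jan 13, 2007 — timely.
(5) due by Nov 21, 2006 + 85 days = Feb 14, 2007; completed Feb 3, 2007, before the deadline.

Yes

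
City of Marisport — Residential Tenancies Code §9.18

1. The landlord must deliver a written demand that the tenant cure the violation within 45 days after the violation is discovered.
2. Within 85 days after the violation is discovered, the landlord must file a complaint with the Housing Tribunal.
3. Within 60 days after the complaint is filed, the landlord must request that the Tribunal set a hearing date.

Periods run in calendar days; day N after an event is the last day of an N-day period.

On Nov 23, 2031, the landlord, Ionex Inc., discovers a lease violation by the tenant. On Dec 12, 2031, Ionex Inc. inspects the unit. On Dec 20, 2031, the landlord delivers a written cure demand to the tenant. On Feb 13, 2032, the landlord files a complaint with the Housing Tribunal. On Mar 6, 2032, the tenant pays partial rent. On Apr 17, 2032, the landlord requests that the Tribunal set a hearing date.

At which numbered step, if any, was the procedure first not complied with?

Step 1 — counting 45 days from Nov 23, 2031 (when the violation is discovered) gives a deadline of Jan 7, 2032; Dec 20, 2031 is within that limit.
Step 2 — counting 85 days from Nov 23, 2031 (when the violation is discovered) gives a deadline of Feb 16, 2032; done Feb 13, 2032 — timely.
Step 3 — counting 60 days from Feb 13, 2032 (when the complaint is filed) gives a deadline of Apr 13, 2032; not done until Apr 17, 2032, 4 days after the deadline.
No need to go further; step 3 was not satisfied.

Step 3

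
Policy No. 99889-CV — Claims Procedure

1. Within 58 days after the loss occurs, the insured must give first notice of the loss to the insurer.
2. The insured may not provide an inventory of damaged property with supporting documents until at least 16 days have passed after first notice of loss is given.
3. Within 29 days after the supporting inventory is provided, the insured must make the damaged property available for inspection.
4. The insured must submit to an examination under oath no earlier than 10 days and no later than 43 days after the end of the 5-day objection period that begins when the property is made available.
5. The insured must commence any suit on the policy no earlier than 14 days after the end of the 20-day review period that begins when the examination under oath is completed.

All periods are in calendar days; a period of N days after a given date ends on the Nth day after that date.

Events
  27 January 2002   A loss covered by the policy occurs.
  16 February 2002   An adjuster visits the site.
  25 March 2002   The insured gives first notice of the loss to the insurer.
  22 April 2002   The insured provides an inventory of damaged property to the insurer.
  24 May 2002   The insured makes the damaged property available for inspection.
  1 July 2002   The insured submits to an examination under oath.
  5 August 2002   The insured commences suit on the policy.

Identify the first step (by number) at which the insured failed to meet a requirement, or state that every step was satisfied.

Step 3

Step 1: 58 days after 27 January 2002 (when the loss occurs) is 26 March 2002; completed 25 March 2002, before the deadline.
Step 2: the earliest permitted date is 16 days after 25 March 2002 (when first notice of loss is given), i.e. 10 April 2002; done 22 April 2002, after the minimum wait.
Step 3: 29 days after 22 April 2002 (when the supporting inventory is provided) is 21 May 2002; done 24 May 2002 — 3 days late.
No need to go further; step 3 was not satisfied.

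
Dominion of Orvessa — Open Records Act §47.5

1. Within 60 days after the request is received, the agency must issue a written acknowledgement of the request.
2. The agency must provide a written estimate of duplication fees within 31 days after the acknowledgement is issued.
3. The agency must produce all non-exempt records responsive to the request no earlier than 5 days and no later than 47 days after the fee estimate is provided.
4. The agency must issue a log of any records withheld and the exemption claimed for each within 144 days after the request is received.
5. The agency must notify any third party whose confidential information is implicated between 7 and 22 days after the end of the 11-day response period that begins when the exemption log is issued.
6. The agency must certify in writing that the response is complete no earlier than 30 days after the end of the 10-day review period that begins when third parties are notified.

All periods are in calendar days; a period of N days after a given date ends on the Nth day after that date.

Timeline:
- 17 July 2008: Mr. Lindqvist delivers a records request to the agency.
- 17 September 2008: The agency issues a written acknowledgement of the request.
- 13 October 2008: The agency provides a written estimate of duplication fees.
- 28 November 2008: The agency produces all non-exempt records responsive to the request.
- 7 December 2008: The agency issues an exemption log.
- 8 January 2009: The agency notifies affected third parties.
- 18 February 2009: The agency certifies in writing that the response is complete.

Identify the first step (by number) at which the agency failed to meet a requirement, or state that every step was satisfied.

(1) due by 17 July 2008 + 60 days = 15 September 2008; done 17 September 2008 — 2 days late.

Step 1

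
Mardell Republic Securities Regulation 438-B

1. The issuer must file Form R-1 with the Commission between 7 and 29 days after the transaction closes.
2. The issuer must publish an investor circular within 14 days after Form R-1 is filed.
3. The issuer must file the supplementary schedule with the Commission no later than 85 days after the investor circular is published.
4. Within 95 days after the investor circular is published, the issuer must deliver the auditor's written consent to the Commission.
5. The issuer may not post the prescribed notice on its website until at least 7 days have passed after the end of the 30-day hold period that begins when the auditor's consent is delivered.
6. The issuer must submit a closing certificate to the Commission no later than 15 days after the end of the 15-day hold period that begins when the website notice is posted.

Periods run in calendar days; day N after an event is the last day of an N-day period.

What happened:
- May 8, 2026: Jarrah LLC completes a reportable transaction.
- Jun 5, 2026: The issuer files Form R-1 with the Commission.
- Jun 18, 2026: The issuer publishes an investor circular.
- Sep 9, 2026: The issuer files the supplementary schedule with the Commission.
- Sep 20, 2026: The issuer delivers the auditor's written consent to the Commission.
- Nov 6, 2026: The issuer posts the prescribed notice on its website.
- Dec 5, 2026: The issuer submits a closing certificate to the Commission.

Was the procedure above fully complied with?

Yes

(1) the permitted window runs from May 8, 2026 + 7 = May 15, 2026 to May 8, 2026 + 29 = Jun 6, 2026; done Jun 5, 2026 — within the window.
(2) due by Jun 5, 2026 + 14 days = Jun 19, 2026; completed Jun 18, 2026, before the deadline.
(3) due by Jun 18, 2026 + 85 days = Sep 11, 2026; Sep 9, 2026 is within that limit.
(4) due by Jun 18, 2026 + 95 days = Sep 21, 2026; done Sep 20, 2026 — timely.
(5) permitted from Oct 20, 2026 + 7 days = Oct 27, 2026 onward; done Nov 6, 2026 — permitted.
(6) due by Nov 21, 2026 + 15 days = Dec 6, 2026; done Dec 5, 2026 — timely.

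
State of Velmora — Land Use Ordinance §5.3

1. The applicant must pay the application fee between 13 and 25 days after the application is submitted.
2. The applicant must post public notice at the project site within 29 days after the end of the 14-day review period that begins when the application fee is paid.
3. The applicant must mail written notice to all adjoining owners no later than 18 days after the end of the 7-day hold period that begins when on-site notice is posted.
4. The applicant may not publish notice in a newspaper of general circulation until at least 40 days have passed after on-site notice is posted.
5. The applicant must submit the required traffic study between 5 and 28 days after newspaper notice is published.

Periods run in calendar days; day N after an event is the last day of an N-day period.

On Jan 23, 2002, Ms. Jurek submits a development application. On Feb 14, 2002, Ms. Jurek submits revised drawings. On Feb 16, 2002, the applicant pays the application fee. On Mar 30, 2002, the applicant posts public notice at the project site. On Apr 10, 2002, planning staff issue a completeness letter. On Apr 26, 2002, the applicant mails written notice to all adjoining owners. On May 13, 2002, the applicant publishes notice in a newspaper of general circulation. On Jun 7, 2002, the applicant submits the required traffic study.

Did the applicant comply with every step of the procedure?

Step 1: the window is 13–25 days after Jan 23, 2002 (when the application is submitted), so Feb 5, 2002 through Feb 17, 2002; done Feb 16, 2002, which is between those dates.
Step 2: 29 days after Mar 2, 2002 (end of the 14-day review period, which began when the application fee is paid on Feb 16, 2002) is Mar 31, 2002; Mar 30, 2002 is within that limit.
Step 3: 18 days after Apr 6, 2002 (end of the 7-day hold period, which began when on-site notice is posted on Mar 30, 2002) is Apr 24, 2002; Apr 26, 2002 misses that deadline by 2 days.
No need to go further; step 3 was not satisfied.

No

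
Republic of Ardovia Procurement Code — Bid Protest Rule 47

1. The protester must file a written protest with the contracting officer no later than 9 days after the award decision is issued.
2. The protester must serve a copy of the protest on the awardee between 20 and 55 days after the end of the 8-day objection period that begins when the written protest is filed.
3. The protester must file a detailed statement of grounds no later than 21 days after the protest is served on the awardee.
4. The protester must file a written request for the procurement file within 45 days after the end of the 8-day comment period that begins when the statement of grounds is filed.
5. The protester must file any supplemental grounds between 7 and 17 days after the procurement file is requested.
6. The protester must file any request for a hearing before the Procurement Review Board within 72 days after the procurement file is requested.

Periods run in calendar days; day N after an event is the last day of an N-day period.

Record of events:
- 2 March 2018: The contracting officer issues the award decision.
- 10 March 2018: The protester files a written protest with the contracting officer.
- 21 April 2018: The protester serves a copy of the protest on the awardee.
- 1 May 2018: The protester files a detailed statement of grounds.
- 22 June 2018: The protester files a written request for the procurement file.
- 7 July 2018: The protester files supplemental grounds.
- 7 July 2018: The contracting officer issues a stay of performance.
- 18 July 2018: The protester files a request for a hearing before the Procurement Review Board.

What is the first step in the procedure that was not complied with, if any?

Step 1: 9 days after 2 March 2018 (when the award decision is issued) is 11 March 2018; completed 10 March 2018, before the deadline.
Step 2: the window is 20–55 days after 18 March 2018 (end of the 8-day objection period, which began when the written protest is filed on 10 March 2018), so 7 April 2018 through 12 May 2018; 21 April 2018 falls inside that range.
Step 3: 21 days after 21 April 2018 (when the protest is served on the awardee) is 12 May 2018; completed 1 May 2018, before the deadline.
Step 4: 45 days after 9 May 2018 (end of the 8-day comment period, which began when the statement of grounds is filed on 1 May 2018) is 23 June 2018; 22 June 2018 is within that limit.
Step 5: the window is 7–17 days after 22 June 2018 (when the procurement file is requested), so 29 June 2018 through 9 July 2018; done 7 July 2018, which is between those dates.
Step 6: 72 days after 22 June 2018 (when the procurement file is requested) is 2 September 2018; 18 July 2018 is within that limit.

None — every step was satisfied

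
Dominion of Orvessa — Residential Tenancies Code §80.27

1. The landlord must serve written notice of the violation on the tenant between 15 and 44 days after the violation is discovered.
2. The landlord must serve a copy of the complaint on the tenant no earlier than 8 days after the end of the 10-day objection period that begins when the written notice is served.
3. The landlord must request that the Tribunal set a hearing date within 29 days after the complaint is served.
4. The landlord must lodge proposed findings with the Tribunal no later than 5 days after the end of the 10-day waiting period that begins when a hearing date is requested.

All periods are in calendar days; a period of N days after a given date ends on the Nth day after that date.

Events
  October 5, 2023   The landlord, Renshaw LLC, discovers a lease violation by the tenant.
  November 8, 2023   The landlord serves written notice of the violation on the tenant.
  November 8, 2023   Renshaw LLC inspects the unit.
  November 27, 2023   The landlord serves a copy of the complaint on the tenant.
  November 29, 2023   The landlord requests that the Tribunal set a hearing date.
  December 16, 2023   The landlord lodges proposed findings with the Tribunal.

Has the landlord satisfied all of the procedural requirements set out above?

No

Step 1 — 15 and 44 days from October 5, 2023 (when the violation is discovered) are October 20, 2023 and November 18, 2023 respectively; done November 8, 2023, which is between those dates.
Step 2 — must wait 8 days from November 18, 2023 (end of the 10-day objection period, which began when the written notice is served on November 8, 2023), so not before November 26, 2023; done November 27, 2023, after the minimum wait.
Step 3 — counting 29 days from November 27, 2023 (when the complaint is served) gives a deadline of December 26, 2023; completed November 29, 2023, before the deadline.
Step 4 — counting 5 days from December 9, 2023 (end of the 10-day waiting period, which began when a hearing date is requested on November 29, 2023) gives a deadline of December 14, 2023; December 16, 2023 misses that deadline by 2 days.
No need to go further; step 4 was not satisfied.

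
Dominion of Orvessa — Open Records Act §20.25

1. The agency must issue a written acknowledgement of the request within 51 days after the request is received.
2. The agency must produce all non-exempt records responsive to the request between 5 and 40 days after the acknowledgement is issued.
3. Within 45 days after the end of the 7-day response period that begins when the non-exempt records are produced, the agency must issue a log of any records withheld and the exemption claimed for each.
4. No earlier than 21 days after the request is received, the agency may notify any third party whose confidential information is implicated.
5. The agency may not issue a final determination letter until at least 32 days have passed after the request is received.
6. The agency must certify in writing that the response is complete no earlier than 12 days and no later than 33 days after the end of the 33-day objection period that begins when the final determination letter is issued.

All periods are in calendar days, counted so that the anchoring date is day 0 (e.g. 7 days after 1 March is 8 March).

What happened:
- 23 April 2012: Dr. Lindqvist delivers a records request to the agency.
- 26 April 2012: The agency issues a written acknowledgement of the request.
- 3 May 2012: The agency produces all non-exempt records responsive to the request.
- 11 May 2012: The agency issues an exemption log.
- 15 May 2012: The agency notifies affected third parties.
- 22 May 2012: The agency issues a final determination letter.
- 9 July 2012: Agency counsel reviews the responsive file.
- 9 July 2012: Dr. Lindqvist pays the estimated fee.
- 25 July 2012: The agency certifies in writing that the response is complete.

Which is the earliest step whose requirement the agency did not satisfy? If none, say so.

(1) due by 23 April 2012 + 51 days = 13 June 2012; 26 April 2012 is within that limit.
(2) the permitted window runs from 26 April 2012 + 5 = 1 May 2012 to 26 April 2012 + 40 = 5 June 2012; done 3 May 2012, which is between those dates.
(3) due by 10 May 2012 + 45 days = 24 June 2012; 11 May 2012 is within that limit.
(4) permitted from 23 April 2012 + 21 days = 14 May 2012 onward; done 15 May 2012 — permitted.
(5) permitted from 23 April 2012 + 32 days = 25 May 2012 onward; acted on 22 May 2012, 3 days prematurely.

Step 5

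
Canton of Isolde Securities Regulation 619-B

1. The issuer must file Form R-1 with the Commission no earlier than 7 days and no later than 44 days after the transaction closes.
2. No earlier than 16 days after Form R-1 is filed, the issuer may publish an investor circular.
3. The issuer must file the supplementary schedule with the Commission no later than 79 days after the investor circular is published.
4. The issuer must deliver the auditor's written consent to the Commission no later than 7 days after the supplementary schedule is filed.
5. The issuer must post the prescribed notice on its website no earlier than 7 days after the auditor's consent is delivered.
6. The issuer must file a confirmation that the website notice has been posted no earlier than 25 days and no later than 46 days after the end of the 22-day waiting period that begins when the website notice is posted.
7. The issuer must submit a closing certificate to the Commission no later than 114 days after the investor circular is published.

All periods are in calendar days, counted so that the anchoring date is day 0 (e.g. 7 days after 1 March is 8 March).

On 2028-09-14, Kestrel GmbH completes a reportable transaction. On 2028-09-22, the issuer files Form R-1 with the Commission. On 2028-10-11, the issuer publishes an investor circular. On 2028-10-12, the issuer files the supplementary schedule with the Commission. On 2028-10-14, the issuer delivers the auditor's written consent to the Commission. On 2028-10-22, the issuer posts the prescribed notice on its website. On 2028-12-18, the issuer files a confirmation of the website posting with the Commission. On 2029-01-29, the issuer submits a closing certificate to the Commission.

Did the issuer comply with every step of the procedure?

Yes

(1) the permitted window runs from 2028-09-14 + 7 = 2028-09-21 to 2028-09-14 + 44 = 2028-10-28; done 2028-09-22 — within the window.
(2) permitted from 2028-09-22 + 16 days = 2028-10-08 onward; done 2028-10-11 — permitted.
(3) due by 2028-10-11 + 79 days = 2028-12-29; 2028-10-12 is within that limit.
(4) due by 2028-10-12 + 7 days = 2028-10-19; completed 2028-10-14, before the deadline.
(5) permitted from 2028-10-14 + 7 days = 2028-10-21 onward; done 2028-10-22, after the minimum wait.
(6) the permitted window runs from 2028-11-13 + 25 = 2028-12-08 to 2028-11-13 + 46 = 2028-12-29; done 2028-12-18 — within the window.
(7) due by 2028-10-11 + 114 days = 2029-02-02; completed 2029-01-29, before the deadline.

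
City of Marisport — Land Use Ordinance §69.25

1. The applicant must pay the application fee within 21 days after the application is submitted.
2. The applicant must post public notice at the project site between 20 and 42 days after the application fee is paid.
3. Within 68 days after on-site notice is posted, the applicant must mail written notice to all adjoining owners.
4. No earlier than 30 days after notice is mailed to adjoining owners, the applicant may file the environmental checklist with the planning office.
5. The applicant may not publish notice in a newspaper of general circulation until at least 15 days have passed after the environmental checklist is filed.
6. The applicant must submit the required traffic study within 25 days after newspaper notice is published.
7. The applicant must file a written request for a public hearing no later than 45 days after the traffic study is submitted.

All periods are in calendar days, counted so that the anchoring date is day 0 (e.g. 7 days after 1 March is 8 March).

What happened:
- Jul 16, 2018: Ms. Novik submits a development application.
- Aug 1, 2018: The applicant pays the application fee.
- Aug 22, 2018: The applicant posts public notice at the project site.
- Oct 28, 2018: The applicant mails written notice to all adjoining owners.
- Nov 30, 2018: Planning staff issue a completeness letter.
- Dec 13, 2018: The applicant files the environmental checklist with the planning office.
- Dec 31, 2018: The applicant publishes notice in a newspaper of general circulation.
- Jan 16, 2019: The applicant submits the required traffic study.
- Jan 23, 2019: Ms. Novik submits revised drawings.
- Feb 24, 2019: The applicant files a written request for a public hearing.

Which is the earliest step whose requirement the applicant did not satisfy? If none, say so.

Step 1: 21 days after Jul 16, 2018 (when the application is submitted) is Aug 6, 2018; completed Aug 1, 2018, before the deadline.
Step 2: the window is 20–42 days after Aug 1, 2018 (when the application fee is paid), so Aug 21, 2018 through Sep 12, 2018; done Aug 22, 2018 — within the window.
Step 3: 68 days after Aug 22, 2018 (when on-site notice is posted) is Oct 29, 2018; Oct 28, 2018 is within that limit.
Step 4: the earliest permitted date is 30 days after Oct 28, 2018 (when notice is mailed to adjoining owners), i.e. Nov 27, 2018; done Dec 13, 2018 — permitted.
Step 5: the earliest permitted date is 15 days after Dec 13, 2018 (when the environmental checklist is filed), i.e. Dec 28, 2018; done Dec 31, 2018 — permitted.
Step 6: 25 days after Dec 31, 2018 (when newspaper notice is published) is Jan 25, 2019; completed Jan 16, 2019, before the deadline.
Step 7: 45 days after Jan 16, 2019 (when the traffic study is submitted) is Mar 2, 2019; done Feb 24, 2019 — timely.

None — every step was satisfied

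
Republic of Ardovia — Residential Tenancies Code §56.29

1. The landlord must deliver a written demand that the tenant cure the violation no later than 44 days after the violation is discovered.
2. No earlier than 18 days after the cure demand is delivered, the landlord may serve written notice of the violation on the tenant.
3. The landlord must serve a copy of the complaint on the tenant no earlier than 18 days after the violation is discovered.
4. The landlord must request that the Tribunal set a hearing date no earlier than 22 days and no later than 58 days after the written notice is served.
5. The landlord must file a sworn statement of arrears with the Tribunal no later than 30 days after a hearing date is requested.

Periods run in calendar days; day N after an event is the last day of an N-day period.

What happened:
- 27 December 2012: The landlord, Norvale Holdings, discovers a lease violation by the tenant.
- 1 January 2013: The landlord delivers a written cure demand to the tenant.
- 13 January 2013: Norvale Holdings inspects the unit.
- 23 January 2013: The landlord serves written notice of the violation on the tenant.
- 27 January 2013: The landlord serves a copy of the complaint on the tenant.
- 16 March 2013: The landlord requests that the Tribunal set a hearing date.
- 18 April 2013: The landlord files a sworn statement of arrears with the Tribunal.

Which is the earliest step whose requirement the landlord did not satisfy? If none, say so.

Step 5

Step 1: 44 days after 27 December 2012 (when the violation is discovered) is 9 February 2013; 1 January 2013 is within that limit.
Step 2: the earliest permitted date is 18 days after 1 January 2013 (when the cure demand is delivered), i.e. 19 January 2013; done 23 January 2013, after the minimum wait.
Step 3: the earliest permitted date is 18 days after 27 December 2012 (when the violation is discovered), i.e. 14 January 2013; done 27 January 2013, after the minimum wait.
Step 4: the window is 22–58 days after 23 January 2013 (when the written notice is served), so 14 February 2013 through 22 March 2013; done 16 March 2013, which is between those dates.
Step 5: 30 days after 16 March 2013 (when a hearing date is requested) is 15 April 2013; done 18 April 2013 — 3 days late.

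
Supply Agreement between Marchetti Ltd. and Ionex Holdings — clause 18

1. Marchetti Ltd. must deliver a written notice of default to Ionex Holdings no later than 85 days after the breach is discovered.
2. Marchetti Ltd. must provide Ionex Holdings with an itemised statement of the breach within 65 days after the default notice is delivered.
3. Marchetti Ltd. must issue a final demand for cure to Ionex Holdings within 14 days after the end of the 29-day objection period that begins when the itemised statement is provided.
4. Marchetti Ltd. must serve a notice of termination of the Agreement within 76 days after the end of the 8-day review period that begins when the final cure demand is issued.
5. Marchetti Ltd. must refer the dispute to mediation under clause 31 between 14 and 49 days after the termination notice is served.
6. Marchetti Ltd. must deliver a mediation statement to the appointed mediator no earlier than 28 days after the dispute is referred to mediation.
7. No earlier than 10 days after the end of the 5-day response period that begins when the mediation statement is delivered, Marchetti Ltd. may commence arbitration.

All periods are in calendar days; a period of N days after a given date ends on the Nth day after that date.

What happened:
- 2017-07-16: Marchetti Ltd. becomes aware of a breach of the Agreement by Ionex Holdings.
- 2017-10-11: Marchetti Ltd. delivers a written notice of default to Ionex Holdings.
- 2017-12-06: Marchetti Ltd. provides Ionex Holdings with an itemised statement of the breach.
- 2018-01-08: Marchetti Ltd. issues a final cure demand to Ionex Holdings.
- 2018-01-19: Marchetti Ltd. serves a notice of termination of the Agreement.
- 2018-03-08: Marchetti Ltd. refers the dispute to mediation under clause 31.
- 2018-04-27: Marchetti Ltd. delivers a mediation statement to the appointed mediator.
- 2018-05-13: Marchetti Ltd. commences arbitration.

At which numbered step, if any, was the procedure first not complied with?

Step 1

(1) due by 2017-07-16 + 85 days = 2017-10-09; 2017-10-11 misses that deadline by 2 days.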